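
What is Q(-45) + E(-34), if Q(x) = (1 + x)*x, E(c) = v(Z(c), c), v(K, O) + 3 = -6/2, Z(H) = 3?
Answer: 1974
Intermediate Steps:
v(K, O) = -6 (v(K, O) = -3 - 6/2 = -3 - 6*½ = -3 - 3 = -6)
E(c) = -6
Q(x) = x*(1 + x)
Q(-45) + E(-34) = -45*(1 - 45) - 6 = -45*(-44) - 6 = 1980 - 6 = 1974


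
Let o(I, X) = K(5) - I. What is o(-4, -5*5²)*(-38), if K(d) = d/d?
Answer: -190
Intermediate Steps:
K(d) = 1
o(I, X) = 1 - I
o(-4, -5*5²)*(-38) = (1 - 1*(-4))*(-38) = (1 + 4)*(-38) = 5*(-38) = -190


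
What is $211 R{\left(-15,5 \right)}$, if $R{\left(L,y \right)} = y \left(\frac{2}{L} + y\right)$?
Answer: $\frac{15403}{3} \approx 5134.3$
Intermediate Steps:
$R{\left(L,y \right)} = y \left(y + \frac{2}{L}\right)$
$211 R{\left(-15,5 \right)} = 211 \frac{5 \left(2 - 75\right)}{-15} = 211 \cdot 5 \left(- \frac{1}{15}\right) \left(2 - 75\right) = 211 \cdot 5 \left(- \frac{1}{15}\right) \left(-73\right) = 211 \cdot \frac{73}{3} = \frac{15403}{3}$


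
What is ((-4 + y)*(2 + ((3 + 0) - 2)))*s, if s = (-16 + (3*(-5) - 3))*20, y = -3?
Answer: 14280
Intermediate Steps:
s = -680 (s = (-16 + (-15 - 3))*20 = (-16 - 18)*20 = -34*20 = -680)
((-4 + y)*(2 + ((3 + 0) - 2)))*s = ((-4 - 3)*(2 + ((3 + 0) - 2)))*(-680) = -7*(2 + (3 - 2))*(-680) = -7*(2 + 1)*(-680) = -7*3*(-680) = -21*(-680) = 14280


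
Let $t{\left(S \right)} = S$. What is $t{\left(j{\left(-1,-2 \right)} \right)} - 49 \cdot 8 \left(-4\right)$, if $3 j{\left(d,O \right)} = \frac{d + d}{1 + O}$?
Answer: $\frac{4706}{3} \approx 1568.7$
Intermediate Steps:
$j{\left(d,O \right)} = \frac{2 d}{3 \left(1 + O\right)}$ ($j{\left(d,O \right)} = \frac{\left(d + d\right) \frac{1}{1 + O}}{3} = \frac{2 d \frac{1}{1 + O}}{3} = \frac{2 d}{3 \left(1 + O\right)}$)
$t{\left(j{\left(-1,-2 \right)} \right)} - 49 \cdot 8 \left(-4\right) = \frac{2}{3} \left(-1\right) \frac{1}{1 - 2} - 49 \cdot 8 \left(-4\right) = \frac{2}{3} \left(-1\right) \frac{1}{-1} - -1568 = \frac{2}{3} \left(-1\right) \left(-1\right) + 1568 = \frac{2}{3} + 1568 = \frac{4706}{3}$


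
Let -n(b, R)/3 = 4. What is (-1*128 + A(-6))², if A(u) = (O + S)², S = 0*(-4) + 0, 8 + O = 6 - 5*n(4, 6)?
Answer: 10471696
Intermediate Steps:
n(b, R) = -12 (n(b, R) = -3*4 = -12)
O = 58 (O = -8 + (6 - 5*(-12)) = -8 + (6 + 60) = -8 + 66 = 58)
S = 0 (S = 0 + 0 = 0)
A(u) = 3364 (A(u) = (58 + 0)² = 58² = 3364)
(-1*128 + A(-6))² = (-1*128 + 3364)² = (-128 + 3364)² = 3236² = 10471696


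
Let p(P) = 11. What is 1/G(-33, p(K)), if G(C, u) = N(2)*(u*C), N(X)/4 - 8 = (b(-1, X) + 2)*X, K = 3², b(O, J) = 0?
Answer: -1/17424 ≈ -5.7392e-5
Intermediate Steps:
K = 9
N(X) = 32 + 8*X (N(X) = 32 + 4*((0 + 2)*X) = 32 + 4*(2*X) = 32 + 8*X)
G(C, u) = 48*C*u (G(C, u) = (32 + 8*2)*(u*C) = (32 + 16)*(C*u) = 48*(C*u) = 48*C*u)
1/G(-33, p(K)) = 1/(48*(-33)*11) = 1/(-17424) = -1/17424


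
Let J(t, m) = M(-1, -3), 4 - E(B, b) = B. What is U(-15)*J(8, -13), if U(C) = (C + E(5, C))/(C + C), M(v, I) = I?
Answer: -8/5 ≈ -1.6000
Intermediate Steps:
E(B, b) = 4 - B
U(C) = (-1 + C)/(2*C) (U(C) = (C + (4 - 1*5))/(C + C) = (C + (4 - 5))/((2*C)) = (C - 1)*(1/(2*C)) = (-1 + C)*(1/(2*C)) = (-1 + C)/(2*C))
J(t, m) = -3
U(-15)*J(8, -13) = ((½)*(-1 - 15)/(-15))*(-3) = ((½)*(-1/15)*(-16))*(-3) = (8/15)*(-3) = -8/5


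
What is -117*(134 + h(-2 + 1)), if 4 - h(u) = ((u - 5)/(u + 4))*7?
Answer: -17784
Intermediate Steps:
h(u) = 4 - 7*(-5 + u)/(4 + u) (h(u) = 4 - (u - 5)/(u + 4)*7 = 4 - (-5 + u)/(4 + u)*7 = 4 - 7*(-5 + u)/(4 + u))
-117*(134 + h(-2 + 1)) = -117*(134 + 3*(17 - (-2 + 1))/(4 + (-2 + 1))) = -117*(134 + 3*(17 - 1*(-1))/(4 - 1)) = -117*(134 + 3*(17 + 1)/3) = -117*(134 + 3*(⅓)*18) = -117*(134 + 18) = -117*152 = -17784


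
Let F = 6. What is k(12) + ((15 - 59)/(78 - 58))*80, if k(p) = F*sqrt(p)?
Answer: -176 + 12*sqrt(3) ≈ -155.22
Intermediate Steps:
k(p) = 6*sqrt(p)
k(12) + ((15 - 59)/(78 - 58))*80 = 6*sqrt(12) + ((15 - 59)/(78 - 58))*80 = 6*(2*sqrt(3)) - 44/20*80 = 12*sqrt(3) - 44*1/20*80 = 12*sqrt(3) - 11/5*80 = 12*sqrt(3) - 176 = -176 + 12*sqrt(3)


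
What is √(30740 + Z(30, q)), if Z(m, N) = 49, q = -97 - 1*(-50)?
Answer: 3*√3421 ≈ 175.47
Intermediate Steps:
q = -47 (q = -97 + 50 = -47)
√(30740 + Z(30, q)) = √(30740 + 49) = √30789 = 3*√3421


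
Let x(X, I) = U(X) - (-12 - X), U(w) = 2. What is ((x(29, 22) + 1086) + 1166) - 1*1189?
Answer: 1106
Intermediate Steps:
x(X, I) = 14 + X (x(X, I) = 2 - (-12 - X) = 2 + (12 + X) = 14 + X)
((x(29, 22) + 1086) + 1166) - 1*1189 = (((14 + 29) + 1086) + 1166) - 1*1189 = ((43 + 1086) + 1166) - 1189 = (1129 + 1166) - 1189 = 2295 - 1189 = 1106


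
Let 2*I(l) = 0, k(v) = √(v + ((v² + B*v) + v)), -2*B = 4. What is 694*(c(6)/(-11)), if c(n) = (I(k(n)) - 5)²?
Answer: -17350/11 ≈ -1577.3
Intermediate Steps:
B = -2 (B = -½*4 = -2)
k(v) = √(v²) (k(v) = √(v + ((v² - 2*v) + v)) = √(v + (v² - v)) = √(v²))
I(l) = 0 (I(l) = (½)*0 = 0)
c(n) = 25 (c(n) = (0 - 5)² = (-5)² = 25)
694*(c(6)/(-11)) = 694*(25/(-11)) = 694*(25*(-1/11)) = 694*(-25/11) = -17350/11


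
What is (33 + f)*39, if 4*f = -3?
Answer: 5031/4 ≈ 1257.8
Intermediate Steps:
f = -¾ (f = (¼)*(-3) = -¾ ≈ -0.75000)
(33 + f)*39 = (33 - ¾)*39 = (129/4)*39 = 5031/4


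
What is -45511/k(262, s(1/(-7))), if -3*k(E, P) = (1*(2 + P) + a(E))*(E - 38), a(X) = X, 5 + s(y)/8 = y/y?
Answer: 136533/51968 ≈ 2.6273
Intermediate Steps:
s(y) = -32 (s(y) = -40 + 8*(y/y) = -40 + 8*1 = -40 + 8 = -32)
k(E, P) = -(-38 + E)*(2 + E + P)/3 (k(E, P) = -(1*(2 + P) + E)*(E - 38)/3 = -((2 + P) + E)*(-38 + E)/3 = -(2 + E + P)*(-38 + E)/3 = -(-38 + E)*(2 + E + P)/3)
-45511/k(262, s(1/(-7))) = -45511/(76/3 + 12*262 - 1/3*262**2 + (38/3)*(-32) - 1/3*262*(-32)) = -45511/(76/3 + 3144 - 1/3*68644 - 1216/3 + 8384/3) = -45511/(76/3 + 3144 - 68644/3 - 1216/3 + 8384/3) = -45511/(-51968/3) = -45511*(-3/51968) = 136533/51968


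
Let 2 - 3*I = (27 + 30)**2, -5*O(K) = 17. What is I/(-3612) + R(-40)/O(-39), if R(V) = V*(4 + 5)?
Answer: 19559999/184212 ≈ 106.18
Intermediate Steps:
R(V) = 9*V (R(V) = V*9 = 9*V)
O(K) = -17/5 (O(K) = -1/5*17 = -17/5)
I = -3247/3 (I = 2/3 - (27 + 30)**2/3 = 2/3 - 1/3*57**2 = 2/3 - 1/3*3249 = 2/3 - 1083 = -3247/3 ≈ -1082.3)
I/(-3612) + R(-40)/O(-39) = -3247/3/(-3612) + (9*(-40))/(-17/5) = -3247/3*(-1/3612) - 360*(-5/17) = 3247/10836 + 1800/17 = 19559999/184212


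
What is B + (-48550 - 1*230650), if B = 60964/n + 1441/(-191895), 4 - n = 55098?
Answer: -134172165635147/480557415 ≈ -2.7920e+5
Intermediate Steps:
n = -55094 (n = 4 - 1*55098 = 4 - 55098 = -55094)
B = -535367147/480557415 (B = 60964/(-55094) + 1441/(-191895) = 60964*(-1/55094) + 1441*(-1/191895) = -30482/27547 - 131/17445 = -535367147/480557415 ≈ -1.1141)
B + (-48550 - 1*230650) = -535367147/480557415 + (-48550 - 1*230650) = -535367147/480557415 + (-48550 - 230650) = -535367147/480557415 - 279200 = -134172165635147/480557415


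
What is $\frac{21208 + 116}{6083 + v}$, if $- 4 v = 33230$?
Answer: $- \frac{14216}{1483} \approx -9.586$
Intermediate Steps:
$v = - \frac{16615}{2}$ ($v = \left(- \frac{1}{4}\right) 33230 = - \frac{16615}{2} \approx -8307.5$)
$\frac{21208 + 116}{6083 + v} = \frac{21208 + 116}{6083 - \frac{16615}{2}} = \frac{21324}{- \frac{4449}{2}} = 21324 \left(- \frac{2}{4449}\right) = - \frac{14216}{1483}$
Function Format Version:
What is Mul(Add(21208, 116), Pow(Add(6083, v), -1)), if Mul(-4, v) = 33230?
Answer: Rational(-14216, 1483) ≈ -9.5860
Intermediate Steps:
v = Rational(-16615, 2) (v = Mul(Rational(-1, 4), 33230) = Rational(-16615, 2) ≈ -8307.5)
Mul(Add(21208, 116), Pow(Add(6083, v), -1)) = Mul(Add(21208, 116), Pow(Add(6083, Rational(-16615, 2)), -1)) = Mul(21324, Pow(Rational(-4449, 2), -1)) = Mul(21324, Rational(-2, 4449)) = Rational(-14216, 1483)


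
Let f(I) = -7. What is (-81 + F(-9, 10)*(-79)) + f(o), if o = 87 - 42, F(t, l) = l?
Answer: -878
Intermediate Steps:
o = 45
(-81 + F(-9, 10)*(-79)) + f(o) = (-81 + 10*(-79)) - 7 = (-81 - 790) - 7 = -871 - 7 = -878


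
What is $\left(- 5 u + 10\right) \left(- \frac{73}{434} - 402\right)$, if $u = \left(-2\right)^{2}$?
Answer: $\frac{872705}{217} \approx 4021.7$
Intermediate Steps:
$u = 4$
$\left(- 5 u + 10\right) \left(- \frac{73}{434} - 402\right) = \left(\left(-5\right) 4 + 10\right) \left(- \frac{73}{434} - 402\right) = \left(-20 + 10\right) \left(\left(-73\right) \frac{1}{434} - 402\right) = - 10 \left(- \frac{73}{434} - 402\right) = \left(-10\right) \left(- \frac{174541}{434}\right) = \frac{872705}{217}$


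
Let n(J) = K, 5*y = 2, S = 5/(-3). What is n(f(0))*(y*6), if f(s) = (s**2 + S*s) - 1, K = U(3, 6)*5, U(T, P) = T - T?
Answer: 0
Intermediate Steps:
U(T, P) = 0
S = -5/3 (S = 5*(-1/3) = -5/3 ≈ -1.6667)
K = 0 (K = 0*5 = 0)
y = 2/5 (y = (1/5)*2 = 2/5 ≈ 0.40000)
f(s) = -1 + s**2 - 5*s/3 (f(s) = (s**2 - 5*s/3) - 1 = -1 + s**2 - 5*s/3)
n(J) = 0
n(f(0))*(y*6) = 0*((2/5)*6) = 0*(12/5) = 0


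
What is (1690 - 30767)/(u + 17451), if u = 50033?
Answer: -29077/67484 ≈ -0.43087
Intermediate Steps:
(1690 - 30767)/(u + 17451) = (1690 - 30767)/(50033 + 17451) = -29077/67484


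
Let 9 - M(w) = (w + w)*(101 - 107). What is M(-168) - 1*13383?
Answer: -15390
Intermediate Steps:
M(w) = 9 + 12*w (M(w) = 9 - (w + w)*(101 - 107) = 9 - 2*w*(-6) = 9 - (-12)*w = 9 + 12*w)
M(-168) - 1*13383 = (9 + 12*(-168)) - 1*13383 = (9 - 2016) - 13383 = -2007 - 13383 = -15390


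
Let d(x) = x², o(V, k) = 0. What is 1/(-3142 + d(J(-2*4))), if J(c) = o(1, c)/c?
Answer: -1/3142 ≈ -0.00031827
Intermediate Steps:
J(c) = 0 (J(c) = 0/c = 0)
1/(-3142 + d(J(-2*4))) = 1/(-3142 + 0²) = 1/(-3142 + 0) = 1/(-3142) = -1/3142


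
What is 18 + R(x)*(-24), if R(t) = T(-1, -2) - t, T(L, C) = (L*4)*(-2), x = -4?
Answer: -270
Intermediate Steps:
T(L, C) = -8*L (T(L, C) = (4*L)*(-2) = -8*L)
R(t) = 8 - t (R(t) = -8*(-1) - t = 8 - t)
18 + R(x)*(-24) = 18 + (8 - 1*(-4))*(-24) = 18 + (8 + 4)*(-24) = 18 + 12*(-24) = 18 - 288 = -270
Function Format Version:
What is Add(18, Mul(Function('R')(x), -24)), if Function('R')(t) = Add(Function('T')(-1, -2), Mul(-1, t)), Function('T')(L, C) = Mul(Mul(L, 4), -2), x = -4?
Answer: -270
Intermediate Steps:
Function('T')(L, C) = Mul(-8, L) (Function('T')(L, C) = Mul(Mul(4, L), -2) = Mul(-8, L))
Function('R')(t) = Add(8, Mul(-1, t)) (Function('R')(t) = Add(Mul(-8, -1), Mul(-1, t)) = Add(8, Mul(-1, t)))
Add(18, Mul(Function('R')(x), -24)) = Add(18, Mul(Add(8, Mul(-1, -4)), -24)) = Add(18, Mul(Add(8, 4), -24)) = Add(18, Mul(12, -24)) = Add(18, -288) = -270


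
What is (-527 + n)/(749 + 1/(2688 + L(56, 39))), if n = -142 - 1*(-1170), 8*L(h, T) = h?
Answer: 450065/672852 ≈ 0.66889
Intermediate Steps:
L(h, T) = h/8
n = 1028 (n = -142 + 1170 = 1028)
(-527 + n)/(749 + 1/(2688 + L(56, 39))) = (-527 + 1028)/(749 + 1/(2688 + (⅛)*56)) = 501/(749 + 1/(2688 + 7)) = 501/(749 + 1/2695) = 501/(2018556/2695) = 501*(2695/2018556) = 450065/672852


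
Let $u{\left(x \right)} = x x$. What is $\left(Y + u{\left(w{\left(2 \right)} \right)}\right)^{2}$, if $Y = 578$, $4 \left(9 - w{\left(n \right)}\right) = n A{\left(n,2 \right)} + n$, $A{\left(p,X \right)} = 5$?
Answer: $376996$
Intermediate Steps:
$w{\left(n \right)} = 9 - \frac{3 n}{2}$ ($w{\left(n \right)} = 9 - \frac{n 5 + n}{4} = 9 - \frac{5 n + n}{4} = 9 - \frac{6 n}{4} = 9 - \frac{3 n}{2}$)
$u{\left(x \right)} = x^{2}$
$\left(Y + u{\left(w{\left(2 \right)} \right)}\right)^{2} = \left(578 + \left(9 - 3\right)^{2}\right)^{2} = \left(578 + 6^{2}\right)^{2} = \left(578 + 36\right)^{2} = 614^{2} = 376996$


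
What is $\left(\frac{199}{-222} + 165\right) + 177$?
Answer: $\frac{75725}{222} \approx 341.1$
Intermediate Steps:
$\left(\frac{199}{-222} + 165\right) + 177 = \left(199 \left(- \frac{1}{222}\right) + 165\right) + 177 = \left(- \frac{199}{222} + 165\right) + 177 = \frac{36431}{222} + 177 = \frac{75725}{222}$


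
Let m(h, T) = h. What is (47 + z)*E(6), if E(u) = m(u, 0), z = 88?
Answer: 810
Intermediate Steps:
E(u) = u
(47 + z)*E(6) = (47 + 88)*6 = 135*6 = 810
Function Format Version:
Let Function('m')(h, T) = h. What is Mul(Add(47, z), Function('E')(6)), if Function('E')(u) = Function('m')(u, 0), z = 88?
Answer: 810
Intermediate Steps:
Function('E')(u) = u
Mul(Add(47, z), Function('E')(6)) = Mul(Add(47, 88), 6) = Mul(135, 6) = 810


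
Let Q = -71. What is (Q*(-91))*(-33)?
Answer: -213213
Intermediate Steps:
(Q*(-91))*(-33) = -71*(-91)*(-33) = 6461*(-33) = -213213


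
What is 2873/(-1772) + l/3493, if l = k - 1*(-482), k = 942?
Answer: -7512061/6189596 ≈ -1.2137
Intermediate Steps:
l = 1424 (l = 942 - 1*(-482) = 942 + 482 = 1424)
2873/(-1772) + l/3493 = 2873/(-1772) + 1424/3493 = 2873*(-1/1772) + 1424*(1/3493) = -2873/1772 + 1424/3493 = -7512061/6189596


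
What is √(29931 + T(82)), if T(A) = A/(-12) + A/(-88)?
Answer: √130345611/66 ≈ 172.98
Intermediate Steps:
T(A) = -25*A/264 (T(A) = A*(-1/12) + A*(-1/88) = -A/12 - A/88 = -25*A/264)
√(29931 + T(82)) = √(29931 - 25/264*82) = √(29931 - 1025/132) = √(3949867/132) = √130345611/66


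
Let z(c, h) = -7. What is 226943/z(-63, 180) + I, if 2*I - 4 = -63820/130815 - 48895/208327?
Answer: -353394589387607/10900918602 ≈ -32419.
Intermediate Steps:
I = 2551930213/1557274086 (I = 2 + (-63820/130815 - 48895/208327)/2 = 2 + (-63820*1/130815 - 48895*1/208327)/2 = 2 + (-12764/26163 - 6985/29761)/2 = 2 + (½)*(-562617959/778637043) = 2 - 562617959/1557274086 = 2551930213/1557274086 ≈ 1.6387)
226943/z(-63, 180) + I = 226943/(-7) + 2551930213/1557274086 = 226943*(-⅐) + 2551930213/1557274086 = -226943/7 + 2551930213/1557274086 = -353394589387607/10900918602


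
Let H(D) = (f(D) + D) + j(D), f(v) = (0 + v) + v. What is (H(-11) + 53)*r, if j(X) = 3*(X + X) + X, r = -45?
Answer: 2565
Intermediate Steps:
j(X) = 7*X (j(X) = 3*(2*X) + X = 6*X + X = 7*X)
f(v) = 2*v (f(v) = v + v = 2*v)
H(D) = 10*D (H(D) = (2*D + D) + 7*D = 3*D + 7*D = 10*D)
(H(-11) + 53)*r = (10*(-11) + 53)*(-45) = (-110 + 53)*(-45) = -57*(-45) = 2565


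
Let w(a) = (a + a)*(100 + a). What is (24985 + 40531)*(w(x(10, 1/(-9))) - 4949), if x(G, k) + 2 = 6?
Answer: -269729372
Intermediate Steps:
x(G, k) = 4 (x(G, k) = -2 + 6 = 4)
w(a) = 2*a*(100 + a) (w(a) = (2*a)*(100 + a) = 2*a*(100 + a))
(24985 + 40531)*(w(x(10, 1/(-9))) - 4949) = (24985 + 40531)*(2*4*(100 + 4) - 4949) = 65516*(2*4*104 - 4949) = 65516*(832 - 4949) = 65516*(-4117) = -269729372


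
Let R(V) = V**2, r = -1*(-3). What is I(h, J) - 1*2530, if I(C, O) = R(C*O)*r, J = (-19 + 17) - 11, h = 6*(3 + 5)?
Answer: 1165598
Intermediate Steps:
r = 3
h = 48 (h = 6*8 = 48)
J = -13 (J = -2 - 11 = -13)
I(C, O) = 3*C**2*O**2 (I(C, O) = (C*O)**2*3 = (C**2*O**2)*3 = 3*C**2*O**2)
I(h, J) - 1*2530 = 3*48**2*(-13)**2 - 1*2530 = 3*2304*169 - 2530 = 1168128 - 2530 = 1165598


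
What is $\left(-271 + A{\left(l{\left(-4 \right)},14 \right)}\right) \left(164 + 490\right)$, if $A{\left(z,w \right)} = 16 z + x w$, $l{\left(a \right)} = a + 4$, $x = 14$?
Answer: $-49050$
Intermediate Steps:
$l{\left(a \right)} = 4 + a$
$A{\left(z,w \right)} = 14 w + 16 z$ ($A{\left(z,w \right)} = 16 z + 14 w = 14 w + 16 z$)
$\left(-271 + A{\left(l{\left(-4 \right)},14 \right)}\right) \left(164 + 490\right) = \left(-271 + \left(14 \cdot 14 + 16 \left(4 - 4\right)\right)\right) \left(164 + 490\right) = \left(-271 + \left(196 + 16 \cdot 0\right)\right) 654 = \left(-271 + \left(196 + 0\right)\right) 654 = \left(-271 + 196\right) 654 = \left(-75\right) 654 = -49050$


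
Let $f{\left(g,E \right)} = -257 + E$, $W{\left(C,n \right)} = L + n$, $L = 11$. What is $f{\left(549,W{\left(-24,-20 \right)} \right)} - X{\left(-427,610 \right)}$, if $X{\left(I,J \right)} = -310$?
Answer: $44$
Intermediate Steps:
$W{\left(C,n \right)} = 11 + n$
$f{\left(549,W{\left(-24,-20 \right)} \right)} - X{\left(-427,610 \right)} = \left(-257 + \left(11 - 20\right)\right) - -310 = \left(-257 - 9\right) + 310 = -266 + 310 = 44$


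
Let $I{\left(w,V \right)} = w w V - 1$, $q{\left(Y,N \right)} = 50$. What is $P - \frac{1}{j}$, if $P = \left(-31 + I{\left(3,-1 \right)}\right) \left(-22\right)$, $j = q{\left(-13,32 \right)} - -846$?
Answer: $\frac{808191}{896} \approx 902.0$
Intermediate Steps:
$I{\left(w,V \right)} = -1 + V w^{2}$ ($I{\left(w,V \right)} = w^{2} V - 1 = V w^{2} - 1 = -1 + V w^{2}$)
$j = 896$ ($j = 50 - -846 = 50 + 846 = 896$)
$P = 902$ ($P = \left(-31 - 10\right) \left(-22\right) = \left(-41\right) \left(-22\right) = 902$)
$P - \frac{1}{j} = 902 - \frac{1}{896} = \frac{808191}{896}$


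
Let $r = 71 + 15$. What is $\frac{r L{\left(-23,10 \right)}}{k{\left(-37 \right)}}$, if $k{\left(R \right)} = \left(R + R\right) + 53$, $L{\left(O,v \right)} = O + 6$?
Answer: $\frac{1462}{21} \approx 69.619$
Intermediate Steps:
$L{\left(O,v \right)} = 6 + O$
$r = 86$
$k{\left(R \right)} = 53 + 2 R$ ($k{\left(R \right)} = 2 R + 53 = 53 + 2 R$)
$\frac{r L{\left(-23,10 \right)}}{k{\left(-37 \right)}} = \frac{86 \left(6 - 23\right)}{53 + 2 \left(-37\right)} = \frac{86 \left(-17\right)}{53 - 74} = - \frac{1462}{-21} = \left(-1462\right) \left(- \frac{1}{21}\right) = \frac{1462}{21}$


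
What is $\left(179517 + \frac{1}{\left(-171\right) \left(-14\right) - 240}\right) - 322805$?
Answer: $- \frac{308642351}{2154} \approx -1.4329 \cdot 10^{5}$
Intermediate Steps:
$\left(179517 + \frac{1}{\left(-171\right) \left(-14\right) - 240}\right) - 322805 = \left(179517 + \frac{1}{2394 - 240}\right) - 322805 = \left(179517 + \frac{1}{2154}\right) - 322805 = \frac{386679619}{2154} - 322805 = - \frac{308642351}{2154}$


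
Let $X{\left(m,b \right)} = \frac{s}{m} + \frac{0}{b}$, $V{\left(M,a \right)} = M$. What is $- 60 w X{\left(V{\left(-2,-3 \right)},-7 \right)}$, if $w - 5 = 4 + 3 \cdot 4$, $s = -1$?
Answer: $-630$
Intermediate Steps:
$X{\left(m,b \right)} = - \frac{1}{m}$ ($X{\left(m,b \right)} = - \frac{1}{m} + \frac{0}{b} = - \frac{1}{m} + 0 = - \frac{1}{m}$)
$w = 21$ ($w = 5 + \left(4 + 3 \cdot 4\right) = 5 + \left(4 + 12\right) = 5 + 16 = 21$)
$- 60 w X{\left(V{\left(-2,-3 \right)},-7 \right)} = \left(-60\right) 21 \left(- \frac{1}{-2}\right) = - 1260 \left(\left(-1\right) \left(- \frac{1}{2}\right)\right) = \left(-1260\right) \frac{1}{2} = -630$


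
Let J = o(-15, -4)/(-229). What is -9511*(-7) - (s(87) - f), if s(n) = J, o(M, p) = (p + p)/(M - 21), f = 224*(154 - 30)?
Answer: 194461535/2061 ≈ 94353.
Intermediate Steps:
f = 27776 (f = 224*124 = 27776)
o(M, p) = 2*p/(-21 + M) (o(M, p) = (2*p)/(-21 + M) = 2*p/(-21 + M))
J = -2/2061 (J = (2*(-4)/(-21 - 15))/(-229) = (2*(-4)/(-36))*(-1/229) = (2*(-4)*(-1/36))*(-1/229) = (2/9)*(-1/229) = -2/2061 ≈ -0.00097040)
s(n) = -2/2061
-9511*(-7) - (s(87) - f) = -9511*(-7) - (-2/2061 - 1*27776) = 66577 - (-2/2061 - 27776) = 66577 - 1*(-57246338/2061) = 66577 + 57246338/2061 = 194461535/2061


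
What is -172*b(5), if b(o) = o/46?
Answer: -430/23 ≈ -18.696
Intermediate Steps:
b(o) = o/46 (b(o) = o*(1/46) = o/46)
-172*b(5) = -86*5/23 = -172*5/46 = -430/23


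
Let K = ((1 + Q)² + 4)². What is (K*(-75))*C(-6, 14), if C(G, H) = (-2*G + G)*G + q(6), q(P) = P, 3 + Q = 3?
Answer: 56250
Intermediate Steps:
Q = 0 (Q = -3 + 3 = 0)
K = 25 (K = ((1 + 0)² + 4)² = (1² + 4)² = (1 + 4)² = 5² = 25)
C(G, H) = 6 - G² (C(G, H) = (-2*G + G)*G + 6 = (-G)*G + 6 = -G² + 6 = 6 - G²)
(K*(-75))*C(-6, 14) = (25*(-75))*(6 - 1*(-6)²) = -1875*(6 - 1*36) = -1875*(6 - 36) = -1875*(-30) = 56250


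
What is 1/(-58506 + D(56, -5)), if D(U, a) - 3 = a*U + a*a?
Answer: -1/58758 ≈ -1.7019e-5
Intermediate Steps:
D(U, a) = 3 + a² + U*a (D(U, a) = 3 + (a*U + a*a) = 3 + (U*a + a²) = 3 + (a² + U*a) = 3 + a² + U*a)
1/(-58506 + D(56, -5)) = 1/(-58506 + (3 + (-5)² + 56*(-5))) = 1/(-58506 + (3 + 25 - 280)) = 1/(-58506 - 252) = 1/(-58758) = -1/58758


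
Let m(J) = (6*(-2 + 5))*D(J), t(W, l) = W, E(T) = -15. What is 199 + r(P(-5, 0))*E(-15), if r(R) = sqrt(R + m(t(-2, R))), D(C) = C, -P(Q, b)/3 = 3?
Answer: 199 - 45*I*sqrt(5) ≈ 199.0 - 100.62*I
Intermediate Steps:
P(Q, b) = -9 (P(Q, b) = -3*3 = -9)
m(J) = 18*J (m(J) = (6*(-2 + 5))*J = (6*3)*J = 18*J)
r(R) = sqrt(-36 + R) (r(R) = sqrt(R + 18*(-2)) = sqrt(R - 36) = sqrt(-36 + R))
199 + r(P(-5, 0))*E(-15) = 199 + sqrt(-36 - 9)*(-15) = 199 + sqrt(-45)*(-15) = 199 + (3*I*sqrt(5))*(-15) = 199 - 45*I*sqrt(5)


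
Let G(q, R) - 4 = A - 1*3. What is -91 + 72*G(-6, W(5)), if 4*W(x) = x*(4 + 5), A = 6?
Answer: 413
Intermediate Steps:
W(x) = 9*x/4 (W(x) = (x*(4 + 5))/4 = (x*9)/4 = (9*x)/4 = 9*x/4)
G(q, R) = 7 (G(q, R) = 4 + (6 - 1*3) = 4 + (6 - 3) = 4 + 3 = 7)
-91 + 72*G(-6, W(5)) = -91 + 72*7 = -91 + 504 = 413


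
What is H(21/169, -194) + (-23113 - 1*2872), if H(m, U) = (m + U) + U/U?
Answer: -4424061/169 ≈ -26178.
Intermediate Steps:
H(m, U) = 1 + U + m (H(m, U) = (U + m) + 1 = 1 + U + m)
H(21/169, -194) + (-23113 - 1*2872) = (1 - 194 + 21/169) + (-23113 - 1*2872) = (1 - 194 + 21*(1/169)) + (-23113 - 2872) = (1 - 194 + 21/169) - 25985 = -32596/169 - 25985 = -4424061/169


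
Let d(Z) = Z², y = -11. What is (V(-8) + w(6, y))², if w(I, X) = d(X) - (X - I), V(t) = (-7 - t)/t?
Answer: 1216609/64 ≈ 19010.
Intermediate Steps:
V(t) = (-7 - t)/t
w(I, X) = I + X² - X (w(I, X) = X² - (X - I) = X² + (I - X) = I + X² - X)
(V(-8) + w(6, y))² = ((-7 - 1*(-8))/(-8) + (6 + (-11)² - 1*(-11)))² = (-(-7 + 8)/8 + (6 + 121 + 11))² = (-⅛*1 + 138)² = (-⅛ + 138)² = (1103/8)² = 1216609/64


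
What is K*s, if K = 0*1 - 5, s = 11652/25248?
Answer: -4855/2104 ≈ -2.3075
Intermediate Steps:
s = 971/2104 (s = 11652*(1/25248) = 971/2104 ≈ 0.46150)
K = -5 (K = 0 - 5 = -5)
K*s = -5*971/2104 = -4855/2104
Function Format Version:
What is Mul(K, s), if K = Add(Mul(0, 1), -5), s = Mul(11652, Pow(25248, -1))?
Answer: Rational(-4855, 2104) ≈ -2.3075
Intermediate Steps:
s = Rational(971, 2104) (s = Mul(11652, Rational(1, 25248)) = Rational(971, 2104) ≈ 0.46150)
K = -5 (K = Add(0, -5) = -5)
Mul(K, s) = Mul(-5, Rational(971, 2104)) = Rational(-4855, 2104)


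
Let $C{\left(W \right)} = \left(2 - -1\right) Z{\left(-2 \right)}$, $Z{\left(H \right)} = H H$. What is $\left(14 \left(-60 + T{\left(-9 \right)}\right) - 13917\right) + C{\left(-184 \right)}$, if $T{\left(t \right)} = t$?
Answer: $-14871$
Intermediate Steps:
$Z{\left(H \right)} = H^{2}$
$C{\left(W \right)} = 12$ ($C{\left(W \right)} = \left(2 - -1\right) \left(-2\right)^{2} = \left(2 + 1\right) 4 = 3 \cdot 4 = 12$)
$\left(14 \left(-60 + T{\left(-9 \right)}\right) - 13917\right) + C{\left(-184 \right)} = \left(14 \left(-60 - 9\right) - 13917\right) + 12 = \left(14 \left(-69\right) - 13917\right) + 12 = \left(-966 - 13917\right) + 12 = -14883 + 12 = -14871$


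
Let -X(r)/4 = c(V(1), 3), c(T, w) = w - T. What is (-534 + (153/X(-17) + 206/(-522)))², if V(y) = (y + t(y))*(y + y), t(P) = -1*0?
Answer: 357413861281/1089936 ≈ 3.2792e+5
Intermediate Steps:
t(P) = 0
V(y) = 2*y² (V(y) = (y + 0)*(y + y) = y*(2*y) = 2*y²)
X(r) = -4 (X(r) = -4*(3 - 2*1²) = -4*(3 - 2) = -4*1 = -4)
(-534 + (153/X(-17) + 206/(-522)))² = (-534 + (153/(-4) + 206/(-522)))² = (-534 + (153*(-¼) + 206*(-1/522)))² = (-534 + (-153/4 - 103/261))² = (-534 - 40345/1044)² = (-597841/1044)² = 357413861281/1089936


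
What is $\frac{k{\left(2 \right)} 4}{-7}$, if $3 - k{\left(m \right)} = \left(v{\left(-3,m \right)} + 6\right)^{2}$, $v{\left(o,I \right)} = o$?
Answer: $\frac{24}{7} \approx 3.4286$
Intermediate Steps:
$k{\left(m \right)} = -6$ ($k{\left(m \right)} = 3 - \left(-3 + 6\right)^{2} = 3 - 3^{2} = 3 - 9 = -6$)
$\frac{k{\left(2 \right)} 4}{-7} = \frac{\left(-6\right) 4}{-7} = \left(-24\right) \left(- \frac{1}{7}\right) = \frac{24}{7}$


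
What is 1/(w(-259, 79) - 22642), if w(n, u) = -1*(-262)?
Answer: -1/22380 ≈ -4.4683e-5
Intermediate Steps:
w(n, u) = 262
1/(w(-259, 79) - 22642) = 1/(262 - 22642) = 1/(-22380) = -1/22380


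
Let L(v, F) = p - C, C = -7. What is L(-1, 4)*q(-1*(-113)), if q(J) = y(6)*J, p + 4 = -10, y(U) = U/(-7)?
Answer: 678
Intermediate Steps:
y(U) = -U/7 (y(U) = U*(-1/7) = -U/7)
p = -14 (p = -4 - 10 = -14)
L(v, F) = -7 (L(v, F) = -14 - 1*(-7) = -14 + 7 = -7)
q(J) = -6*J/7 (q(J) = (-1/7*6)*J = -6*J/7)
L(-1, 4)*q(-1*(-113)) = -(-6)*(-1*(-113)) = -(-6)*113 = -7*(-678/7) = 678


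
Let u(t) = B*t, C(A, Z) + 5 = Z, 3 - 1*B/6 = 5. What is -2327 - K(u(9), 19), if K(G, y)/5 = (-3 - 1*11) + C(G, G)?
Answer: -1692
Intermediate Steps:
B = -12 (B = 18 - 6*5 = 18 - 30 = -12)
C(A, Z) = -5 + Z
u(t) = -12*t
K(G, y) = -95 + 5*G (K(G, y) = 5*((-3 - 1*11) + (-5 + G)) = 5*((-3 - 11) + (-5 + G)) = 5*(-14 + (-5 + G)) = 5*(-19 + G) = -95 + 5*G)
-2327 - K(u(9), 19) = -2327 - (-95 + 5*(-12*9)) = -2327 - (-95 + 5*(-108)) = -2327 - (-95 - 540) = -2327 - 1*(-635) = -2327 + 635 = -1692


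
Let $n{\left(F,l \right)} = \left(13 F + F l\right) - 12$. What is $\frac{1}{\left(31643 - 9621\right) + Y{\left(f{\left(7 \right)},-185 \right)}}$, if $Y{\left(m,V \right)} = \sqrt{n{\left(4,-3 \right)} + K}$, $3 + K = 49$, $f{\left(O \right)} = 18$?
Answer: $\frac{11011}{242484205} - \frac{\sqrt{74}}{484968410} \approx 4.5391 \cdot 10^{-5}$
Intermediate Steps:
$n{\left(F,l \right)} = -12 + 13 F + F l$
$K = 46$ ($K = -3 + 49 = 46$)
$Y{\left(m,V \right)} = \sqrt{74}$ ($Y{\left(m,V \right)} = \sqrt{\left(-12 + 13 \cdot 4 + 4 \left(-3\right)\right) + 46} = \sqrt{\left(-12 + 52 - 12\right) + 46} = \sqrt{28 + 46} = \sqrt{74}$)
$\frac{1}{\left(31643 - 9621\right) + Y{\left(f{\left(7 \right)},-185 \right)}} = \frac{1}{\left(31643 - 9621\right) + \sqrt{74}} = \frac{1}{22022 + \sqrt{74}}$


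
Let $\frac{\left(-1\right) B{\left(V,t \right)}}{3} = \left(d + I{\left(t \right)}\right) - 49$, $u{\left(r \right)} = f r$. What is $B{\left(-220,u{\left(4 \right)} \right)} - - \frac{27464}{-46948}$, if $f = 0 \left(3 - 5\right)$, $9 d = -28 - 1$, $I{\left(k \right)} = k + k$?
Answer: $\frac{5495792}{35211} \approx 156.08$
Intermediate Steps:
$I{\left(k \right)} = 2 k$
$d = - \frac{29}{9}$ ($d = \frac{-28 - 1}{9} = \frac{1}{9} \left(-29\right) = - \frac{29}{9} \approx -3.2222$)
$f = 0$ ($f = 0 \left(-2\right) = 0$)
$u{\left(r \right)} = 0$ ($u{\left(r \right)} = 0 r = 0$)
$B{\left(V,t \right)} = \frac{470}{3} - 6 t$ ($B{\left(V,t \right)} = - 3 \left(\left(- \frac{29}{9} + 2 t\right) - 49\right) = - 3 \left(- \frac{470}{9} + 2 t\right) = \frac{470}{3} - 6 t$)
$B{\left(-220,u{\left(4 \right)} \right)} - - \frac{27464}{-46948} = \left(\frac{470}{3} - 0\right) - - \frac{27464}{-46948} = \left(\frac{470}{3} + 0\right) - \left(-27464\right) \left(- \frac{1}{46948}\right) = \frac{470}{3} - \frac{6866}{11737} = \frac{5495792}{35211}$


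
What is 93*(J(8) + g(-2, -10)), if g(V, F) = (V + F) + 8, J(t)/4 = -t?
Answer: -3348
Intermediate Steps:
J(t) = -4*t (J(t) = 4*(-t) = -4*t)
g(V, F) = 8 + F + V (g(V, F) = (F + V) + 8 = 8 + F + V)
93*(J(8) + g(-2, -10)) = 93*(-4*8 + (8 - 10 - 2)) = 93*(-32 - 4) = 93*(-36) = -3348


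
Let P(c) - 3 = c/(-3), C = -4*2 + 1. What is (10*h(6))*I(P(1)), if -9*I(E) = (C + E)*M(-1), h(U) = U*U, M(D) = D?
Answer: -520/3 ≈ -173.33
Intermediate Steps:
h(U) = U**2
C = -7 (C = -8 + 1 = -7)
P(c) = 3 - c/3 (P(c) = 3 + c/(-3) = 3 + c*(-1/3) = 3 - c/3)
I(E) = -7/9 + E/9 (I(E) = -(-7 + E)*(-1)/9 = -(7 - E)/9 = -7/9 + E/9)
(10*h(6))*I(P(1)) = (10*6**2)*(-7/9 + (3 - 1/3*1)/9) = (10*36)*(-7/9 + (3 - 1/3)/9) = 360*(-7/9 + (1/9)*(8/3)) = 360*(-7/9 + 8/27) = 360*(-13/27) = -520/3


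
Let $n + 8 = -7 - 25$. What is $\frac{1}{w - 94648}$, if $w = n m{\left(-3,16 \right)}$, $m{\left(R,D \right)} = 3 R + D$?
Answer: $- \frac{1}{94928} \approx -1.0534 \cdot 10^{-5}$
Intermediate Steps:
$n = -40$ ($n = -8 - 32 = -40$)
$m{\left(R,D \right)} = D + 3 R$
$w = -280$ ($w = - 40 \left(16 + 3 \left(-3\right)\right) = - 40 \left(16 - 9\right) = \left(-40\right) 7 = -280$)
$\frac{1}{w - 94648} = \frac{1}{-280 - 94648} = \frac{1}{-94928} = - \frac{1}{94928}$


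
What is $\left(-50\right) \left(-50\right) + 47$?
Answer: $2547$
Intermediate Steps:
$\left(-50\right) \left(-50\right) + 47 = 2500 + 47 = 2547$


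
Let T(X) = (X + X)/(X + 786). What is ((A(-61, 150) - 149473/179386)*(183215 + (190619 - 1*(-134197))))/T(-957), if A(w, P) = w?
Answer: -321200101761573/114448268 ≈ -2.8065e+6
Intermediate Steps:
T(X) = 2*X/(786 + X) (T(X) = (2*X)/(786 + X) = 2*X/(786 + X))
((A(-61, 150) - 149473/179386)*(183215 + (190619 - 1*(-134197))))/T(-957) = ((-61 - 149473/179386)*(183215 + (190619 - 1*(-134197))))/((2*(-957)/(786 - 957))) = ((-61 - 149473*1/179386)*(183215 + (190619 + 134197)))/((2*(-957)/(-171))) = ((-61 - 149473/179386)*(183215 + 324816))/((2*(-957)*(-1/171))) = (-11092019/179386*508031)/(638/57) = -5635089504589/179386*57/638 = -321200101761573/114448268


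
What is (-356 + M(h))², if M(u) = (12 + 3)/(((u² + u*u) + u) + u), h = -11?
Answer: 245266921/1936 ≈ 1.2669e+5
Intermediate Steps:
M(u) = 15/(2*u + 2*u²) (M(u) = 15/(((u² + u²) + u) + u) = 15/((2*u² + u) + u) = 15/((u + 2*u²) + u) = 15/(2*u + 2*u²))
(-356 + M(h))² = (-356 + (15/2)/(-11*(1 - 11)))² = (-356 + (15/2)*(-1/11)/(-10))² = (-356 + (15/2)*(-1/11)*(-⅒))² = (-356 + 3/44)² = (-15661/44)² = 245266921/1936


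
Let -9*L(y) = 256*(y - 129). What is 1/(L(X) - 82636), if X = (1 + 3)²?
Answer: -9/714796 ≈ -1.2591e-5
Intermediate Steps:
X = 16 (X = 4² = 16)
L(y) = 11008/3 - 256*y/9 (L(y) = -256*(y - 129)/9 = -256*(-129 + y)/9 = -(-33024 + 256*y)/9 = 11008/3 - 256*y/9)
1/(L(X) - 82636) = 1/((11008/3 - 256/9*16) - 82636) = 1/((11008/3 - 4096/9) - 82636) = 1/(28928/9 - 82636) = 1/(-714796/9) = -9/714796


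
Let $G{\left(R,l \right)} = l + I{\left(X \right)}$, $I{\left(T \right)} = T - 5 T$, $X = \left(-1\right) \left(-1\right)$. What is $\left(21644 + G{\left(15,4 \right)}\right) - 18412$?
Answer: $3232$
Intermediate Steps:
$X = 1$
$I{\left(T \right)} = - 4 T$
$G{\left(R,l \right)} = -4 + l$ ($G{\left(R,l \right)} = l - 4 = -4 + l$)
$\left(21644 + G{\left(15,4 \right)}\right) - 18412 = \left(21644 + \left(-4 + 4\right)\right) - 18412 = \left(21644 + 0\right) - 18412 = 21644 - 18412 = 3232$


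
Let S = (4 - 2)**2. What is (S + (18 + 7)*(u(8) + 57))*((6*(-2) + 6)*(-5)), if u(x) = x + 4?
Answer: 51870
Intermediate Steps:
u(x) = 4 + x
S = 4 (S = 2**2 = 4)
(S + (18 + 7)*(u(8) + 57))*((6*(-2) + 6)*(-5)) = (4 + (18 + 7)*((4 + 8) + 57))*((6*(-2) + 6)*(-5)) = (4 + 25*(12 + 57))*((-12 + 6)*(-5)) = (4 + 25*69)*(-6*(-5)) = (4 + 1725)*30 = 1729*30 = 51870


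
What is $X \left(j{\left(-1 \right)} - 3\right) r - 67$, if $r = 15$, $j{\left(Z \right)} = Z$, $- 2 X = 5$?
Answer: $83$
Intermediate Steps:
$X = - \frac{5}{2}$ ($X = \left(- \frac{1}{2}\right) 5 = - \frac{5}{2} \approx -2.5$)
$X \left(j{\left(-1 \right)} - 3\right) r - 67 = - \frac{5 \left(-1 - 3\right)}{2} \cdot 15 - 67 = \left(- \frac{5}{2}\right) \left(-4\right) 15 - 67 = 10 \cdot 15 - 67 = 150 - 67 = 83$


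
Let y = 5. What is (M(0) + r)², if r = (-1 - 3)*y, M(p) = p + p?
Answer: 400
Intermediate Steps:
M(p) = 2*p
r = -20 (r = (-1 - 3)*5 = -4*5 = -20)
(M(0) + r)² = (2*0 - 20)² = (0 - 20)² = (-20)² = 400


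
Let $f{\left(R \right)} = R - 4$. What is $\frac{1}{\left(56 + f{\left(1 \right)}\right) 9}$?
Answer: $\frac{1}{477} \approx 0.0020964$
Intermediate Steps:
$f{\left(R \right)} = -4 + R$
$\frac{1}{\left(56 + f{\left(1 \right)}\right) 9} = \frac{1}{\left(56 + \left(-4 + 1\right)\right) 9} = \frac{1}{\left(56 - 3\right) 9} = \frac{1}{53 \cdot 9} = \frac{1}{477}$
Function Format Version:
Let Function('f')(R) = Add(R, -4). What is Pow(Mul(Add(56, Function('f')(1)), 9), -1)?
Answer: Rational(1, 477) ≈ 0.0020964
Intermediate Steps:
Function('f')(R) = Add(-4, R)
Pow(Mul(Add(56, Function('f')(1)), 9), -1) = Pow(Mul(Add(56, Add(-4, 1)), 9), -1) = Pow(Mul(Add(56, -3), 9), -1) = Pow(Mul(53, 9), -1) = Pow(477, -1) = Rational(1, 477)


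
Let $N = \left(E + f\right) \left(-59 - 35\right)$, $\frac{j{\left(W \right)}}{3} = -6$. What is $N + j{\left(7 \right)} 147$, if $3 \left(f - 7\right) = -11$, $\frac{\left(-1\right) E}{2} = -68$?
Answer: $- \frac{47230}{3} \approx -15743.0$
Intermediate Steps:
$E = 136$ ($E = \left(-2\right) \left(-68\right) = 136$)
$j{\left(W \right)} = -18$ ($j{\left(W \right)} = 3 \left(-6\right) = -18$)
$f = \frac{10}{3}$ ($f = 7 + \frac{1}{3} \left(-11\right) = 7 - \frac{11}{3} = \frac{10}{3} \approx 3.3333$)
$N = - \frac{39292}{3}$ ($N = \left(136 + \frac{10}{3}\right) \left(-59 - 35\right) = \frac{418}{3} \left(-94\right) = - \frac{39292}{3} \approx -13097.0$)
$N + j{\left(7 \right)} 147 = - \frac{39292}{3} - 2646 = - \frac{47230}{3}$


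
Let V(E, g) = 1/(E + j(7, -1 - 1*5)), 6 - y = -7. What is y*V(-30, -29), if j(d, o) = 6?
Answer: -13/24 ≈ -0.54167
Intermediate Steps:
y = 13 (y = 6 - 1*(-7) = 6 + 7 = 13)
V(E, g) = 1/(6 + E) (V(E, g) = 1/(E + 6) = 1/(6 + E))
y*V(-30, -29) = 13/(6 - 30) = 13/(-24) = 13*(-1/24) = -13/24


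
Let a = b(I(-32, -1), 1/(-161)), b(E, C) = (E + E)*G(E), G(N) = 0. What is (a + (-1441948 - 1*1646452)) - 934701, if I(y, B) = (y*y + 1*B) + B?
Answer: -4023101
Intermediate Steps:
I(y, B) = y² + 2*B (I(y, B) = (y² + B) + B = (B + y²) + B = y² + 2*B)
b(E, C) = 0 (b(E, C) = (E + E)*0 = (2*E)*0 = 0)
a = 0
(a + (-1441948 - 1*1646452)) - 934701 = (0 + (-1441948 - 1*1646452)) - 934701 = (0 + (-1441948 - 1646452)) - 934701 = (0 - 3088400) - 934701 = -3088400 - 934701 = -4023101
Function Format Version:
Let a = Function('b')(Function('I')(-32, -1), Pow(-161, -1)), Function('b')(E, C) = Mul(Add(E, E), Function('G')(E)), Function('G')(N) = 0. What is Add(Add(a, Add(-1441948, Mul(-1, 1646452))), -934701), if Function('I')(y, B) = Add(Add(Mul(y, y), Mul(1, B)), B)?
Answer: -4023101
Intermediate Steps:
Function('I')(y, B) = Add(Pow(y, 2), Mul(2, B)) (Function('I')(y, B) = Add(Add(Pow(y, 2), B), B) = Add(Add(B, Pow(y, 2)), B) = Add(Pow(y, 2), Mul(2, B)))
Function('b')(E, C) = 0 (Function('b')(E, C) = Mul(Add(E, E), 0) = Mul(Mul(2, E), 0) = 0)
a = 0
Add(Add(a, Add(-1441948, Mul(-1, 1646452))), -934701) = Add(Add(0, Add(-1441948, Mul(-1, 1646452))), -934701) = Add(Add(0, Add(-1441948, -1646452)), -934701) = Add(Add(0, -3088400), -934701) = Add(-3088400, -934701) = -4023101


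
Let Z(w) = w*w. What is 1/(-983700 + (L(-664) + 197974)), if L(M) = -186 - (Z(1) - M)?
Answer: -1/786577 ≈ -1.2713e-6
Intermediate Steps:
Z(w) = w²
L(M) = -187 + M (L(M) = -186 - (1² - M) = -186 - (1 - M) = -186 + (-1 + M) = -187 + M)
1/(-983700 + (L(-664) + 197974)) = 1/(-983700 + ((-187 - 664) + 197974)) = 1/(-983700 + (-851 + 197974)) = 1/(-983700 + 197123) = 1/(-786577) = -1/786577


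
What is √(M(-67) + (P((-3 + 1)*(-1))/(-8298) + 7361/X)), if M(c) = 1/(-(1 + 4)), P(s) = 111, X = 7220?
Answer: √55663267515/262770 ≈ 0.89786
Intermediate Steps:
M(c) = -⅕ (M(c) = 1/(-1*5) = 1/(-5) = -⅕)
√(M(-67) + (P((-3 + 1)*(-1))/(-8298) + 7361/X)) = √(-⅕ + (111/(-8298) + 7361/7220)) = √(-⅕ + (111*(-1/8298) + 7361*(1/7220))) = √(-⅕ + (-37/2766 + 7361/7220)) = √(-⅕ + 10046693/9985260) = √(8049641/9985260) = √55663267515/262770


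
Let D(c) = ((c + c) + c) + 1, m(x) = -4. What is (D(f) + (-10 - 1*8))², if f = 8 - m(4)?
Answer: 361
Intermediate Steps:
f = 12 (f = 8 - 1*(-4) = 8 + 4 = 12)
D(c) = 1 + 3*c (D(c) = (2*c + c) + 1 = 3*c + 1 = 1 + 3*c)
(D(f) + (-10 - 1*8))² = ((1 + 3*12) + (-10 - 1*8))² = ((1 + 36) + (-10 - 8))² = (37 - 18)² = 19² = 361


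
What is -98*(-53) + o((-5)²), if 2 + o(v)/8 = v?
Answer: 5378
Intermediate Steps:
o(v) = -16 + 8*v
-98*(-53) + o((-5)²) = -98*(-53) + (-16 + 8*(-5)²) = 5194 + (-16 + 8*25) = 5194 + (-16 + 200) = 5194 + 184 = 5378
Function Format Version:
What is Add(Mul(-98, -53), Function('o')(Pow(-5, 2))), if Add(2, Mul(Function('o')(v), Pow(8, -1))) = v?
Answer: 5378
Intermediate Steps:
Function('o')(v) = Add(-16, Mul(8, v))
Add(Mul(-98, -53), Function('o')(Pow(-5, 2))) = Add(Mul(-98, -53), Add(-16, Mul(8, Pow(-5, 2)))) = Add(5194, Add(-16, Mul(8, 25))) = Add(5194, Add(-16, 200)) = Add(5194, 184) = 5378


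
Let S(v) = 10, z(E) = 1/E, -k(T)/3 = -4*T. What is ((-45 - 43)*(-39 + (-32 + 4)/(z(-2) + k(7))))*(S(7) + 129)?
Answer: 80352008/167 ≈ 4.8115e+5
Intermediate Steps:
k(T) = 12*T (k(T) = -(-12)*T = 12*T)
((-45 - 43)*(-39 + (-32 + 4)/(z(-2) + k(7))))*(S(7) + 129) = ((-45 - 43)*(-39 + (-32 + 4)/(1/(-2) + 12*7)))*(10 + 129) = -88*(-39 - 28/(-1/2 + 84))*139 = -88*(-39 - 28/167/2)*139 = -88*(-39 - 28*2/167)*139 = -88*(-39 - 56/167)*139 = -88*(-6569/167)*139 = (578072/167)*139 = 80352008/167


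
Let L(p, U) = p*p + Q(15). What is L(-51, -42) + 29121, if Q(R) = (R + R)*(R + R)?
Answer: 32622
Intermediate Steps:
Q(R) = 4*R² (Q(R) = (2*R)*(2*R) = 4*R²)
L(p, U) = 900 + p² (L(p, U) = p*p + 4*15² = p² + 4*225 = p² + 900 = 900 + p²)
L(-51, -42) + 29121 = (900 + (-51)²) + 29121 = (900 + 2601) + 29121 = 3501 + 29121 = 32622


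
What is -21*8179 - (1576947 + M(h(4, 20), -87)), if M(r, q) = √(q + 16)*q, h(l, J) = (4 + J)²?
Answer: -1748706 + 87*I*√71 ≈ -1.7487e+6 + 733.08*I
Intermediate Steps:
M(r, q) = q*√(16 + q) (M(r, q) = √(16 + q)*q = q*√(16 + q))
-21*8179 - (1576947 + M(h(4, 20), -87)) = -21*8179 - (1576947 - 87*√(16 - 87)) = -171759 - (1576947 - 87*I*√71) = -171759 + (-1576947 + 87*I*√71) = -1748706 + 87*I*√71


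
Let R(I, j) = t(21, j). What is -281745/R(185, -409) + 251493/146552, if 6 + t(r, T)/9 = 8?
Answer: -2293653687/146552 ≈ -15651.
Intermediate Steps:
t(r, T) = 18 (t(r, T) = -54 + 9*8 = -54 + 72 = 18)
R(I, j) = 18
-281745/R(185, -409) + 251493/146552 = -281745/18 + 251493/146552 = -281745*1/18 + 251493*(1/146552) = -31305/2 + 251493/146552 = -2293653687/146552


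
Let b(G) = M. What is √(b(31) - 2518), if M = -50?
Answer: 2*I*√642 ≈ 50.675*I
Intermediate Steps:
b(G) = -50
√(b(31) - 2518) = √(-50 - 2518) = √(-2568) = 2*I*√642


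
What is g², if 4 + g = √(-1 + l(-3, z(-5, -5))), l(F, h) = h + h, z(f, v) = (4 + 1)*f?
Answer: (4 - I*√51)² ≈ -35.0 - 57.131*I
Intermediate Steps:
z(f, v) = 5*f
l(F, h) = 2*h
g = -4 + I*√51 (g = -4 + √(-1 + 2*(5*(-5))) = -4 + √(-1 + 2*(-25)) = -4 + √(-1 - 50) = -4 + √(-51) = -4 + I*√51 ≈ -4.0 + 7.1414*I)
g² = (-4 + I*√51)²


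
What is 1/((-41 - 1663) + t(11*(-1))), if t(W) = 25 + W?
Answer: -1/1690 ≈ -0.00059172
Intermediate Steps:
1/((-41 - 1663) + t(11*(-1))) = 1/((-41 - 1663) + (25 + 11*(-1))) = 1/(-1704 + (25 - 11)) = 1/(-1704 + 14) = 1/(-1690) = -1/1690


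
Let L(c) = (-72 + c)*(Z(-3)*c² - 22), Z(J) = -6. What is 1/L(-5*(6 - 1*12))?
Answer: 1/227724 ≈ 4.3913e-6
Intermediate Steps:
L(c) = (-72 + c)*(-22 - 6*c²) (L(c) = (-72 + c)*(-6*c² - 22) = (-72 + c)*(-22 - 6*c²))
1/L(-5*(6 - 1*12)) = 1/(1584 - (-110)*(6 - 1*12) - 6*(-125*(6 - 1*12)³) + 432*(-5*(6 - 1*12))²) = 1/(1584 - (-110)*(6 - 12) - 6*(-125*(6 - 12)³) + 432*(-5*(6 - 12))²) = 1/(1584 - (-110)*(-6) - 6*(-5*(-6))³ + 432*(-5*(-6))²) = 1/(1584 - 22*30 - 6*30³ + 432*30²) = 1/(1584 - 660 - 6*27000 + 432*900) = 1/(1584 - 660 - 162000 + 388800) = 1/227724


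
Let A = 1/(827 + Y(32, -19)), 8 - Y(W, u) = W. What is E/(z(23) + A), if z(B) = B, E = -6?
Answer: -2409/9235 ≈ -0.26086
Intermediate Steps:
Y(W, u) = 8 - W
A = 1/803 (A = 1/(827 + (8 - 1*32)) = 1/(827 + (8 - 32)) = 1/(827 - 24) = 1/803 ≈ 0.0012453)
E/(z(23) + A) = -6/(23 + 1/803) = -6/(18470/803) = (803/18470)*(-6) = -2409/9235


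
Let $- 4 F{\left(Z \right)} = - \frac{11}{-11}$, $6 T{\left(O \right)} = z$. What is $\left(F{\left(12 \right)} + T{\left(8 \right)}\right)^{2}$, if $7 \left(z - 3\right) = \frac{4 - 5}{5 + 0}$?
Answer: $\frac{10609}{176400} \approx 0.060142$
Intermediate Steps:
$z = \frac{104}{35}$ ($z = 3 + \frac{\left(4 - 5\right) \frac{1}{5 + 0}}{7} = 3 + \frac{\left(-1\right) \frac{1}{5}}{7} = 3 + \frac{1}{7} \left(- \frac{1}{5}\right) = 3 - \frac{1}{35} = \frac{104}{35} \approx 2.9714$)
$T{\left(O \right)} = \frac{52}{105}$ ($T{\left(O \right)} = \frac{1}{6} \cdot \frac{104}{35} = \frac{52}{105}$)
$F{\left(Z \right)} = - \frac{1}{4}$ ($F{\left(Z \right)} = - \frac{\left(-11\right) \frac{1}{-11}}{4} = - \frac{\left(-11\right) \left(- \frac{1}{11}\right)}{4} = \left(- \frac{1}{4}\right) 1 = - \frac{1}{4}$)
$\left(F{\left(12 \right)} + T{\left(8 \right)}\right)^{2} = \left(- \frac{1}{4} + \frac{52}{105}\right)^{2} = \left(\frac{103}{420}\right)^{2} = \frac{10609}{176400}$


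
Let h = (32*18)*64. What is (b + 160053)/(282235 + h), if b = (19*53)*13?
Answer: 173144/319099 ≈ 0.54260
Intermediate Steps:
h = 36864 (h = 576*64 = 36864)
b = 13091 (b = 1007*13 = 13091)
(b + 160053)/(282235 + h) = (13091 + 160053)/(282235 + 36864) = 173144/319099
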